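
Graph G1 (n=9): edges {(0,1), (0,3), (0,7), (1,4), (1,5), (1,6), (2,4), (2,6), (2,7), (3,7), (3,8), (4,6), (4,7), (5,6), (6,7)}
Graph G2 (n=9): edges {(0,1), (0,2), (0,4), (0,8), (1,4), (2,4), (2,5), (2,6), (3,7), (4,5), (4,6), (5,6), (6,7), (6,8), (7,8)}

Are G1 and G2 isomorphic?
Yes, isomorphic

The graphs are isomorphic.
One valid mapping φ: V(G1) → V(G2): 0→8, 1→0, 2→5, 3→7, 4→2, 5→1, 6→4, 7→6, 8→3

Verify φ preserves adjacency — for each edge of G1, its image is an edge of G2:
  (0,1) → (φ(0),φ(1)) = (0,8) ∈ E(G2) ✓
  (0,3) → (φ(0),φ(3)) = (7,8) ∈ E(G2) ✓
  (0,7) → (φ(0),φ(7)) = (6,8) ∈ E(G2) ✓
  (1,4) → (φ(1),φ(4)) = (0,2) ∈ E(G2) ✓
  (1,5) → (φ(1),φ(5)) = (0,1) ∈ E(G2) ✓
  (1,6) → (φ(1),φ(6)) = (0,4) ∈ E(G2) ✓
  (2,4) → (φ(2),φ(4)) = (2,5) ∈ E(G2) ✓
  (2,6) → (φ(2),φ(6)) = (4,5) ∈ E(G2) ✓
  (2,7) → (φ(2),φ(7)) = (5,6) ∈ E(G2) ✓
  (3,7) → (φ(3),φ(7)) = (6,7) ∈ E(G2) ✓
  (3,8) → (φ(3),φ(8)) = (3,7) ∈ E(G2) ✓
  (4,6) → (φ(4),φ(6)) = (2,4) ∈ E(G2) ✓
  (4,7) → (φ(4),φ(7)) = (2,6) ∈ E(G2) ✓
  (5,6) → (φ(5),φ(6)) = (1,4) ∈ E(G2) ✓
  (6,7) → (φ(6),φ(7)) = (4,6) ∈ E(G2) ✓
All 15 edges of G1 map to edges of G2, and |E(G1)| = |E(G2)| = 15, so φ is a bijection on edges as well as vertices. Hence G1 ≅ G2.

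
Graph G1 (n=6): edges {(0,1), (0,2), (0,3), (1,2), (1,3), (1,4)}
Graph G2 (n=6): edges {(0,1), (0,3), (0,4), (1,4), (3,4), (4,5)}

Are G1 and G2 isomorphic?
Yes, isomorphic

The graphs are isomorphic.
One valid mapping φ: V(G1) → V(G2): 0→0, 1→4, 2→1, 3→3, 4→5, 5→2

Verify φ preserves adjacency — for each edge of G1, its image is an edge of G2:
  (0,1) → (φ(0),φ(1)) = (0,4) ∈ E(G2) ✓
  (0,2) → (φ(0),φ(2)) = (0,1) ∈ E(G2) ✓
  (0,3) → (φ(0),φ(3)) = (0,3) ∈ E(G2) ✓
  (1,2) → (φ(1),φ(2)) = (1,4) ∈ E(G2) ✓
  (1,3) → (φ(1),φ(3)) = (3,4) ∈ E(G2) ✓
  (1,4) → (φ(1),φ(4)) = (4,5) ∈ E(G2) ✓
All 6 edges of G1 map to edges of G2, and |E(G1)| = |E(G2)| = 6, so φ is a bijection on edges as well as vertices. Hence G1 ≅ G2.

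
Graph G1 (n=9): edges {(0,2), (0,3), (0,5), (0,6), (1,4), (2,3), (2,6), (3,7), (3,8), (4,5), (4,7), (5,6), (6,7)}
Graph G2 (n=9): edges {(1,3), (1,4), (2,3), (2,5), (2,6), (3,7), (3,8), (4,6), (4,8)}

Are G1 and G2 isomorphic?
No, not isomorphic

The graphs are NOT isomorphic.

Connected components of G1: 1 component(s) with vertex sets [[0, 1, 2, 3, 4, 5, 6, 7, 8]], sizes [9].
Connected components of G2: 2 component(s) with vertex sets [[0], [1, 2, 3, 4, 5, 6, 7, 8]], sizes [1, 8].
The number of connected components (and the multiset of component sizes) is an isomorphism invariant — an isomorphism maps each component of G1 bijectively onto a component of G2. Since G1 has 1 component(s) and G2 has 2, they cannot be isomorphic.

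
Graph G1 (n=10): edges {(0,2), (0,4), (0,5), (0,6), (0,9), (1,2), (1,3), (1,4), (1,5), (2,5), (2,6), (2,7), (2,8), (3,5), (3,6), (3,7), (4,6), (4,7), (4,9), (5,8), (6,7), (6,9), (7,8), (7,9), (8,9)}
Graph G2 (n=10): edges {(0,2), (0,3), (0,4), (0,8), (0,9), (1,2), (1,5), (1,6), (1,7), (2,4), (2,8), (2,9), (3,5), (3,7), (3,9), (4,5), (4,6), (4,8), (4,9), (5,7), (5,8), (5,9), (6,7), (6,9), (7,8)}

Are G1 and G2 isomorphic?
Yes, isomorphic

The graphs are isomorphic.
One valid mapping φ: V(G1) → V(G2): 0→8, 1→1, 2→5, 3→6, 4→2, 5→7, 6→4, 7→9, 8→3, 9→0

Verify φ preserves adjacency — for each edge of G1, its image is an edge of G2:
  (0,2) → (φ(0),φ(2)) = (5,8) ∈ E(G2) ✓
  (0,4) → (φ(0),φ(4)) = (2,8) ∈ E(G2) ✓
  (0,5) → (φ(0),φ(5)) = (7,8) ∈ E(G2) ✓
  (0,6) → (φ(0),φ(6)) = (4,8) ∈ E(G2) ✓
  (0,9) → (φ(0),φ(9)) = (0,8) ∈ E(G2) ✓
  (1,2) → (φ(1),φ(2)) = (1,5) ∈ E(G2) ✓
  (1,3) → (φ(1),φ(3)) = (1,6) ∈ E(G2) ✓
  (1,4) → (φ(1),φ(4)) = (1,2) ∈ E(G2) ✓
  (1,5) → (φ(1),φ(5)) = (1,7) ∈ E(G2) ✓
  (2,5) → (φ(2),φ(5)) = (5,7) ∈ E(G2) ✓
  (2,6) → (φ(2),φ(6)) = (4,5) ∈ E(G2) ✓
  (2,7) → (φ(2),φ(7)) = (5,9) ∈ E(G2) ✓
  (2,8) → (φ(2),φ(8)) = (3,5) ∈ E(G2) ✓
  (3,5) → (φ(3),φ(5)) = (6,7) ∈ E(G2) ✓
  (3,6) → (φ(3),φ(6)) = (4,6) ∈ E(G2) ✓
  (3,7) → (φ(3),φ(7)) = (6,9) ∈ E(G2) ✓
  (4,6) → (φ(4),φ(6)) = (2,4) ∈ E(G2) ✓
  (4,7) → (φ(4),φ(7)) = (2,9) ∈ E(G2) ✓
  (4,9) → (φ(4),φ(9)) = (0,2) ∈ E(G2) ✓
  (5,8) → (φ(5),φ(8)) = (3,7) ∈ E(G2) ✓
  (6,7) → (φ(6),φ(7)) = (4,9) ∈ E(G2) ✓
  (6,9) → (φ(6),φ(9)) = (0,4) ∈ E(G2) ✓
  (7,8) → (φ(7),φ(8)) = (3,9) ∈ E(G2) ✓
  (7,9) → (φ(7),φ(9)) = (0,9) ∈ E(G2) ✓
  (8,9) → (φ(8),φ(9)) = (0,3) ∈ E(G2) ✓
All 25 edges of G1 map to edges of G2, and |E(G1)| = |E(G2)| = 25, so φ is a bijection on edges as well as vertices. Hence G1 ≅ G2.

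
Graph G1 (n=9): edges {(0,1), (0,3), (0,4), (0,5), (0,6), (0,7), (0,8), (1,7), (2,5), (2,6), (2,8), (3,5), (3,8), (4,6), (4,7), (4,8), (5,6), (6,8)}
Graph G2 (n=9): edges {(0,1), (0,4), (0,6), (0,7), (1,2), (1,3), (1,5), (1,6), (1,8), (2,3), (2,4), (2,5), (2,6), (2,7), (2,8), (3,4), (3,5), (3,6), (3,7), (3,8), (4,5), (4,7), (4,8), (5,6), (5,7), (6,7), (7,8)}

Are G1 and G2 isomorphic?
No, not isomorphic

The graphs are NOT isomorphic.

Counting triangles (3-cliques): G1 has 11, G2 has 33.
Triangle count is an isomorphism invariant, so differing triangle counts rule out isomorphism.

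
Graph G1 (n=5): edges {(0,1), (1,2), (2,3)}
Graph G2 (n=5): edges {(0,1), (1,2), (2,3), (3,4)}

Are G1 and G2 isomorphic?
No, not isomorphic

The graphs are NOT isomorphic.

Counting edges: G1 has 3 edge(s); G2 has 4 edge(s).
Edge count is an isomorphism invariant (a bijection on vertices induces a bijection on edges), so differing edge counts rule out isomorphism.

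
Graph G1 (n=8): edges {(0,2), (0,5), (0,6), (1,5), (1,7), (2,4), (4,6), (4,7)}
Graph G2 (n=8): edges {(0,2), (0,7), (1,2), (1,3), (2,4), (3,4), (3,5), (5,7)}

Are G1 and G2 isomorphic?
Yes, isomorphic

The graphs are isomorphic.
One valid mapping φ: V(G1) → V(G2): 0→3, 1→7, 2→4, 3→6, 4→2, 5→5, 6→1, 7→0

Verify φ preserves adjacency — for each edge of G1, its image is an edge of G2:
  (0,2) → (φ(0),φ(2)) = (3,4) ∈ E(G2) ✓
  (0,5) → (φ(0),φ(5)) = (3,5) ∈ E(G2) ✓
  (0,6) → (φ(0),φ(6)) = (1,3) ∈ E(G2) ✓
  (1,5) → (φ(1),φ(5)) = (5,7) ∈ E(G2) ✓
  (1,7) → (φ(1),φ(7)) = (0,7) ∈ E(G2) ✓
  (2,4) → (φ(2),φ(4)) = (2,4) ∈ E(G2) ✓
  (4,6) → (φ(4),φ(6)) = (1,2) ∈ E(G2) ✓
  (4,7) → (φ(4),φ(7)) = (0,2) ∈ E(G2) ✓
All 8 edges of G1 map to edges of G2, and |E(G1)| = |E(G2)| = 8, so φ is a bijection on edges as well as vertices. Hence G1 ≅ G2.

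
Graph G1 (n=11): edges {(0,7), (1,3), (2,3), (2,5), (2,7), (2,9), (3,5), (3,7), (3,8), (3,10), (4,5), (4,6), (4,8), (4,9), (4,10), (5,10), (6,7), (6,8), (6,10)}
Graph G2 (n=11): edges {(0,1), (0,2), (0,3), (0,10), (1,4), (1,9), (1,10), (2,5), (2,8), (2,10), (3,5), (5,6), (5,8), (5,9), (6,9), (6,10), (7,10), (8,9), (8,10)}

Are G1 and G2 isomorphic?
Yes, isomorphic

The graphs are isomorphic.
One valid mapping φ: V(G1) → V(G2): 0→4, 1→7, 2→0, 3→10, 4→5, 5→2, 6→9, 7→1, 8→6, 9→3, 10→8

Verify φ preserves adjacency — for each edge of G1, its image is an edge of G2:
  (0,7) → (φ(0),φ(7)) = (1,4) ∈ E(G2) ✓
  (1,3) → (φ(1),φ(3)) = (7,10) ∈ E(G2) ✓
  (2,3) → (φ(2),φ(3)) = (0,10) ∈ E(G2) ✓
  (2,5) → (φ(2),φ(5)) = (0,2) ∈ E(G2) ✓
  (2,7) → (φ(2),φ(7)) = (0,1) ∈ E(G2) ✓
  (2,9) → (φ(2),φ(9)) = (0,3) ∈ E(G2) ✓
  (3,5) → (φ(3),φ(5)) = (2,10) ∈ E(G2) ✓
  (3,7) → (φ(3),φ(7)) = (1,10) ∈ E(G2) ✓
  (3,8) → (φ(3),φ(8)) = (6,10) ∈ E(G2) ✓
  (3,10) → (φ(3),φ(10)) = (8,10) ∈ E(G2) ✓
  (4,5) → (φ(4),φ(5)) = (2,5) ∈ E(G2) ✓
  (4,6) → (φ(4),φ(6)) = (5,9) ∈ E(G2) ✓
  (4,8) → (φ(4),φ(8)) = (5,6) ∈ E(G2) ✓
  (4,9) → (φ(4),φ(9)) = (3,5) ∈ E(G2) ✓
  (4,10) → (φ(4),φ(10)) = (5,8) ∈ E(G2) ✓
  (5,10) → (φ(5),φ(10)) = (2,8) ∈ E(G2) ✓
  (6,7) → (φ(6),φ(7)) = (1,9) ∈ E(G2) ✓
  (6,8) → (φ(6),φ(8)) = (6,9) ∈ E(G2) ✓
  (6,10) → (φ(6),φ(10)) = (8,9) ∈ E(G2) ✓
All 19 edges of G1 map to edges of G2, and |E(G1)| = |E(G2)| = 19, so φ is a bijection on edges as well as vertices. Hence G1 ≅ G2.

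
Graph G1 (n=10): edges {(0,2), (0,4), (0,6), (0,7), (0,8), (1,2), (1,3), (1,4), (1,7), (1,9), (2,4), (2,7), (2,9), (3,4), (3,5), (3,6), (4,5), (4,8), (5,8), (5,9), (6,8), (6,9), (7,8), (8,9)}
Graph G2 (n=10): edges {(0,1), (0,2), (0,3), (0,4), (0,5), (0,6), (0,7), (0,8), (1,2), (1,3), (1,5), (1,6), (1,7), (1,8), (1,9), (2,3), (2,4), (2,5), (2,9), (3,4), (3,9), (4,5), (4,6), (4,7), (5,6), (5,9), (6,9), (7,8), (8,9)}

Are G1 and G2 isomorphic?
No, not isomorphic

The graphs are NOT isomorphic.

Counting triangles (3-cliques): G1 has 13, G2 has 30.
Triangle count is an isomorphism invariant, so differing triangle counts rule out isomorphism.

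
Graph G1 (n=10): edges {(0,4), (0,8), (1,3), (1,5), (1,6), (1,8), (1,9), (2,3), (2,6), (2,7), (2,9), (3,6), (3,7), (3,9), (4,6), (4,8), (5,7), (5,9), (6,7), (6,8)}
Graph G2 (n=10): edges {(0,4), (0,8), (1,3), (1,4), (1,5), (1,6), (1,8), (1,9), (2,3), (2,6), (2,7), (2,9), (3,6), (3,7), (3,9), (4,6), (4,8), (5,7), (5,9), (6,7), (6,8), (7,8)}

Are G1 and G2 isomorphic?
No, not isomorphic

The graphs are NOT isomorphic.

Counting edges: G1 has 20 edge(s); G2 has 22 edge(s).
Edge count is an isomorphism invariant (a bijection on vertices induces a bijection on edges), so differing edge counts rule out isomorphism.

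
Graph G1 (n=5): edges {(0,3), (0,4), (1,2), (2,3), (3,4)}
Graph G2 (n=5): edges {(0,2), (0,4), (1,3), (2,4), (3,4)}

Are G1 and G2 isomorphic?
Yes, isomorphic

The graphs are isomorphic.
One valid mapping φ: V(G1) → V(G2): 0→2, 1→1, 2→3, 3→4, 4→0

Verify φ preserves adjacency — for each edge of G1, its image is an edge of G2:
  (0,3) → (φ(0),φ(3)) = (2,4) ∈ E(G2) ✓
  (0,4) → (φ(0),φ(4)) = (0,2) ∈ E(G2) ✓
  (1,2) → (φ(1),φ(2)) = (1,3) ∈ E(G2) ✓
  (2,3) → (φ(2),φ(3)) = (3,4) ∈ E(G2) ✓
  (3,4) → (φ(3),φ(4)) = (0,4) ∈ E(G2) ✓
All 5 edges of G1 map to edges of G2, and |E(G1)| = |E(G2)| = 5, so φ is a bijection on edges as well as vertices. Hence G1 ≅ G2.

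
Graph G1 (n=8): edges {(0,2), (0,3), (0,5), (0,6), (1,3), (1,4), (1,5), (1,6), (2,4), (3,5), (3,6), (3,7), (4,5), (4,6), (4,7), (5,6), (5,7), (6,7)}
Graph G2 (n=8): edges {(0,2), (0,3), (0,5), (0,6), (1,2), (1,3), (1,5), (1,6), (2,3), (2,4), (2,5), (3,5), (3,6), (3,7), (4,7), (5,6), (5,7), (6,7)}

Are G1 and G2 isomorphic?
Yes, isomorphic

The graphs are isomorphic.
One valid mapping φ: V(G1) → V(G2): 0→7, 1→1, 2→4, 3→6, 4→2, 5→3, 6→5, 7→0

Verify φ preserves adjacency — for each edge of G1, its image is an edge of G2:
  (0,2) → (φ(0),φ(2)) = (4,7) ∈ E(G2) ✓
  (0,3) → (φ(0),φ(3)) = (6,7) ∈ E(G2) ✓
  (0,5) → (φ(0),φ(5)) = (3,7) ∈ E(G2) ✓
  (0,6) → (φ(0),φ(6)) = (5,7) ∈ E(G2) ✓
  (1,3) → (φ(1),φ(3)) = (1,6) ∈ E(G2) ✓
  (1,4) → (φ(1),φ(4)) = (1,2) ∈ E(G2) ✓
  (1,5) → (φ(1),φ(5)) = (1,3) ∈ E(G2) ✓
  (1,6) → (φ(1),φ(6)) = (1,5) ∈ E(G2) ✓
  (2,4) → (φ(2),φ(4)) = (2,4) ∈ E(G2) ✓
  (3,5) → (φ(3),φ(5)) = (3,6) ∈ E(G2) ✓
  (3,6) → (φ(3),φ(6)) = (5,6) ∈ E(G2) ✓
  (3,7) → (φ(3),φ(7)) = (0,6) ∈ E(G2) ✓
  (4,5) → (φ(4),φ(5)) = (2,3) ∈ E(G2) ✓
  (4,6) → (φ(4),φ(6)) = (2,5) ∈ E(G2) ✓
  (4,7) → (φ(4),φ(7)) = (0,2) ∈ E(G2) ✓
  (5,6) → (φ(5),φ(6)) = (3,5) ∈ E(G2) ✓
  (5,7) → (φ(5),φ(7)) = (0,3) ∈ E(G2) ✓
  (6,7) → (φ(6),φ(7)) = (0,5) ∈ E(G2) ✓
All 18 edges of G1 map to edges of G2, and |E(G1)| = |E(G2)| = 18, so φ is a bijection on edges as well as vertices. Hence G1 ≅ G2.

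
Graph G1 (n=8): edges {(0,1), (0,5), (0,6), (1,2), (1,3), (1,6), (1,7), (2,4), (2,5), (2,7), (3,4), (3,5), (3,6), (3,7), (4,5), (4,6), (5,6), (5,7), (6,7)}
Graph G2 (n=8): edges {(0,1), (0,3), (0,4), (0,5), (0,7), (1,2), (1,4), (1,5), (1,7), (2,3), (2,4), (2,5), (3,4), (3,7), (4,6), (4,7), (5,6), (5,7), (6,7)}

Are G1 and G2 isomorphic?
Yes, isomorphic

The graphs are isomorphic.
One valid mapping φ: V(G1) → V(G2): 0→6, 1→5, 2→2, 3→0, 4→3, 5→4, 6→7, 7→1

Verify φ preserves adjacency — for each edge of G1, its image is an edge of G2:
  (0,1) → (φ(0),φ(1)) = (5,6) ∈ E(G2) ✓
  (0,5) → (φ(0),φ(5)) = (4,6) ∈ E(G2) ✓
  (0,6) → (φ(0),φ(6)) = (6,7) ∈ E(G2) ✓
  (1,2) → (φ(1),φ(2)) = (2,5) ∈ E(G2) ✓
  (1,3) → (φ(1),φ(3)) = (0,5) ∈ E(G2) ✓
  (1,6) → (φ(1),φ(6)) = (5,7) ∈ E(G2) ✓
  (1,7) → (φ(1),φ(7)) = (1,5) ∈ E(G2) ✓
  (2,4) → (φ(2),φ(4)) = (2,3) ∈ E(G2) ✓
  (2,5) → (φ(2),φ(5)) = (2,4) ∈ E(G2) ✓
  (2,7) → (φ(2),φ(7)) = (1,2) ∈ E(G2) ✓
  (3,4) → (φ(3),φ(4)) = (0,3) ∈ E(G2) ✓
  (3,5) → (φ(3),φ(5)) = (0,4) ∈ E(G2) ✓
  (3,6) → (φ(3),φ(6)) = (0,7) ∈ E(G2) ✓
  (3,7) → (φ(3),φ(7)) = (0,1) ∈ E(G2) ✓
  (4,5) → (φ(4),φ(5)) = (3,4) ∈ E(G2) ✓
  (4,6) → (φ(4),φ(6)) = (3,7) ∈ E(G2) ✓
  (5,6) → (φ(5),φ(6)) = (4,7) ∈ E(G2) ✓
  (5,7) → (φ(5),φ(7)) = (1,4) ∈ E(G2) ✓
  (6,7) → (φ(6),φ(7)) = (1,7) ∈ E(G2) ✓
All 19 edges of G1 map to edges of G2, and |E(G1)| = |E(G2)| = 19, so φ is a bijection on edges as well as vertices. Hence G1 ≅ G2.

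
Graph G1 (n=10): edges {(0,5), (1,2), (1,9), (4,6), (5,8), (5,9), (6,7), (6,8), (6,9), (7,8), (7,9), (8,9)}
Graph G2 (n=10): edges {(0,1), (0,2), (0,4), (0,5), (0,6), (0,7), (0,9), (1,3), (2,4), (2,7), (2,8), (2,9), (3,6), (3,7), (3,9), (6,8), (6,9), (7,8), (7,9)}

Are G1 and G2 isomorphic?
No, not isomorphic

The graphs are NOT isomorphic.

Degrees in G1: deg(0)=1, deg(1)=2, deg(2)=1, deg(3)=0, deg(4)=1, deg(5)=3, deg(6)=4, deg(7)=3, deg(8)=4, deg(9)=5.
Sorted degree sequence of G1: [5, 4, 4, 3, 3, 2, 1, 1, 1, 0].
Degrees in G2: deg(0)=7, deg(1)=2, deg(2)=5, deg(3)=4, deg(4)=2, deg(5)=1, deg(6)=4, deg(7)=5, deg(8)=3, deg(9)=5.
Sorted degree sequence of G2: [7, 5, 5, 5, 4, 4, 3, 2, 2, 1].
The (sorted) degree sequence is an isomorphism invariant, so since G1 and G2 have different degree sequences they cannot be isomorphic.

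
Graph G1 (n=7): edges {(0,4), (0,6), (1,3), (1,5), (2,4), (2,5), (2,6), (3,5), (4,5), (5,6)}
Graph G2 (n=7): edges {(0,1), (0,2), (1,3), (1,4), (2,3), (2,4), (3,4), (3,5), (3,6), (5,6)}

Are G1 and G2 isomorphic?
Yes, isomorphic

The graphs are isomorphic.
One valid mapping φ: V(G1) → V(G2): 0→0, 1→6, 2→4, 3→5, 4→2, 5→3, 6→1

Verify φ preserves adjacency — for each edge of G1, its image is an edge of G2:
  (0,4) → (φ(0),φ(4)) = (0,2) ∈ E(G2) ✓
  (0,6) → (φ(0),φ(6)) = (0,1) ∈ E(G2) ✓
  (1,3) → (φ(1),φ(3)) = (5,6) ∈ E(G2) ✓
  (1,5) → (φ(1),φ(5)) = (3,6) ∈ E(G2) ✓
  (2,4) → (φ(2),φ(4)) = (2,4) ∈ E(G2) ✓
  (2,5) → (φ(2),φ(5)) = (3,4) ∈ E(G2) ✓
  (2,6) → (φ(2),φ(6)) = (1,4) ∈ E(G2) ✓
  (3,5) → (φ(3),φ(5)) = (3,5) ∈ E(G2) ✓
  (4,5) → (φ(4),φ(5)) = (2,3) ∈ E(G2) ✓
  (5,6) → (φ(5),φ(6)) = (1,3) ∈ E(G2) ✓
All 10 edges of G1 map to edges of G2, and |E(G1)| = |E(G2)| = 10, so φ is a bijection on edges as well as vertices. Hence G1 ≅ G2.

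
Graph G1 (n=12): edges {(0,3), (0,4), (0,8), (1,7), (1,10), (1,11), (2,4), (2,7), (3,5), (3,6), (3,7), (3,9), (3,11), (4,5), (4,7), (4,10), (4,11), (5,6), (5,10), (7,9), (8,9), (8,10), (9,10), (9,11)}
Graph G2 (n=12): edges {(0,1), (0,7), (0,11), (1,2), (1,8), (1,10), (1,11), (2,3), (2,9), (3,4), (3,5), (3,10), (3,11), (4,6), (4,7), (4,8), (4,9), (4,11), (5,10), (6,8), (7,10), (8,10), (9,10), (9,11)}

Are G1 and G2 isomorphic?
Yes, isomorphic

The graphs are isomorphic.
One valid mapping φ: V(G1) → V(G2): 0→7, 1→2, 2→5, 3→4, 4→10, 5→8, 6→6, 7→3, 8→0, 9→11, 10→1, 11→9

Verify φ preserves adjacency — for each edge of G1, its image is an edge of G2:
  (0,3) → (φ(0),φ(3)) = (4,7) ∈ E(G2) ✓
  (0,4) → (φ(0),φ(4)) = (7,10) ∈ E(G2) ✓
  (0,8) → (φ(0),φ(8)) = (0,7) ∈ E(G2) ✓
  (1,7) → (φ(1),φ(7)) = (2,3) ∈ E(G2) ✓
  (1,10) → (φ(1),φ(10)) = (1,2) ∈ E(G2) ✓
  (1,11) → (φ(1),φ(11)) = (2,9) ∈ E(G2) ✓
  (2,4) → (φ(2),φ(4)) = (5,10) ∈ E(G2) ✓
  (2,7) → (φ(2),φ(7)) = (3,5) ∈ E(G2) ✓
  (3,5) → (φ(3),φ(5)) = (4,8) ∈ E(G2) ✓
  (3,6) → (φ(3),φ(6)) = (4,6) ∈ E(G2) ✓
  (3,7) → (φ(3),φ(7)) = (3,4) ∈ E(G2) ✓
  (3,9) → (φ(3),φ(9)) = (4,11) ∈ E(G2) ✓
  (3,11) → (φ(3),φ(11)) = (4,9) ∈ E(G2) ✓
  (4,5) → (φ(4),φ(5)) = (8,10) ∈ E(G2) ✓
  (4,7) → (φ(4),φ(7)) = (3,10) ∈ E(G2) ✓
  (4,10) → (φ(4),φ(10)) = (1,10) ∈ E(G2) ✓
  (4,11) → (φ(4),φ(11)) = (9,10) ∈ E(G2) ✓
  (5,6) → (φ(5),φ(6)) = (6,8) ∈ E(G2) ✓
  (5,10) → (φ(5),φ(10)) = (1,8) ∈ E(G2) ✓
  (7,9) → (φ(7),φ(9)) = (3,11) ∈ E(G2) ✓
  (8,9) → (φ(8),φ(9)) = (0,11) ∈ E(G2) ✓
  (8,10) → (φ(8),φ(10)) = (0,1) ∈ E(G2) ✓
  (9,10) → (φ(9),φ(10)) = (1,11) ∈ E(G2) ✓
  (9,11) → (φ(9),φ(11)) = (9,11) ∈ E(G2) ✓
All 24 edges of G1 map to edges of G2, and |E(G1)| = |E(G2)| = 24, so φ is a bijection on edges as well as vertices. Hence G1 ≅ G2.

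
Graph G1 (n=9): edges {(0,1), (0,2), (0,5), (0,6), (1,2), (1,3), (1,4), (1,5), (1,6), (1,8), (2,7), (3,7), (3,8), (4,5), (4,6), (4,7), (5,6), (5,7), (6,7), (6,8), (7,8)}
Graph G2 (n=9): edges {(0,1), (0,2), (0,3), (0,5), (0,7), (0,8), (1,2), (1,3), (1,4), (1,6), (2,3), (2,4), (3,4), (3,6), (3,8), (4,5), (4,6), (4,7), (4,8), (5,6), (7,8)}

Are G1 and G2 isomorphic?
Yes, isomorphic

The graphs are isomorphic.
One valid mapping φ: V(G1) → V(G2): 0→6, 1→4, 2→5, 3→7, 4→2, 5→1, 6→3, 7→0, 8→8

Verify φ preserves adjacency — for each edge of G1, its image is an edge of G2:
  (0,1) → (φ(0),φ(1)) = (4,6) ∈ E(G2) ✓
  (0,2) → (φ(0),φ(2)) = (5,6) ∈ E(G2) ✓
  (0,5) → (φ(0),φ(5)) = (1,6) ∈ E(G2) ✓
  (0,6) → (φ(0),φ(6)) = (3,6) ∈ E(G2) ✓
  (1,2) → (φ(1),φ(2)) = (4,5) ∈ E(G2) ✓
  (1,3) → (φ(1),φ(3)) = (4,7) ∈ E(G2) ✓
  (1,4) → (φ(1),φ(4)) = (2,4) ∈ E(G2) ✓
  (1,5) → (φ(1),φ(5)) = (1,4) ∈ E(G2) ✓
  (1,6) → (φ(1),φ(6)) = (3,4) ∈ E(G2) ✓
  (1,8) → (φ(1),φ(8)) = (4,8) ∈ E(G2) ✓
  (2,7) → (φ(2),φ(7)) = (0,5) ∈ E(G2) ✓
  (3,7) → (φ(3),φ(7)) = (0,7) ∈ E(G2) ✓
  (3,8) → (φ(3),φ(8)) = (7,8) ∈ E(G2) ✓
  (4,5) → (φ(4),φ(5)) = (1,2) ∈ E(G2) ✓
  (4,6) → (φ(4),φ(6)) = (2,3) ∈ E(G2) ✓
  (4,7) → (φ(4),φ(7)) = (0,2) ∈ E(G2) ✓
  (5,6) → (φ(5),φ(6)) = (1,3) ∈ E(G2) ✓
  (5,7) → (φ(5),φ(7)) = (0,1) ∈ E(G2) ✓
  (6,7) → (φ(6),φ(7)) = (0,3) ∈ E(G2) ✓
  (6,8) → (φ(6),φ(8)) = (3,8) ∈ E(G2) ✓
  (7,8) → (φ(7),φ(8)) = (0,8) ∈ E(G2) ✓
All 21 edges of G1 map to edges of G2, and |E(G1)| = |E(G2)| = 21, so φ is a bijection on edges as well as vertices. Hence G1 ≅ G2.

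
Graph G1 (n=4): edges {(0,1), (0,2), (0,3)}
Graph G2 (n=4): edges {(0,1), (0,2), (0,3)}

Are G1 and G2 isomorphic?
Yes, isomorphic

The graphs are isomorphic.
One valid mapping φ: V(G1) → V(G2): 0→0, 1→2, 2→1, 3→3

Verify φ preserves adjacency — for each edge of G1, its image is an edge of G2:
  (0,1) → (φ(0),φ(1)) = (0,2) ∈ E(G2) ✓
  (0,2) → (φ(0),φ(2)) = (0,1) ∈ E(G2) ✓
  (0,3) → (φ(0),φ(3)) = (0,3) ∈ E(G2) ✓
All 3 edges of G1 map to edges of G2, and |E(G1)| = |E(G2)| = 3, so φ is a bijection on edges as well as vertices. Hence G1 ≅ G2.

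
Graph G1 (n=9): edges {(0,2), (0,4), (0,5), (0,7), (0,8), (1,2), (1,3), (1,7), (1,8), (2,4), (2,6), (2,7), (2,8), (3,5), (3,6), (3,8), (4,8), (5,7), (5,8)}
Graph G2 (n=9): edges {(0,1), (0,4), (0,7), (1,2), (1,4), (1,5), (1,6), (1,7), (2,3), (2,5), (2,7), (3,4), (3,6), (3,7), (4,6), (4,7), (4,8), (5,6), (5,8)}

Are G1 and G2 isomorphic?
Yes, isomorphic

The graphs are isomorphic.
One valid mapping φ: V(G1) → V(G2): 0→7, 1→6, 2→4, 3→5, 4→0, 5→2, 6→8, 7→3, 8→1

Verify φ preserves adjacency — for each edge of G1, its image is an edge of G2:
  (0,2) → (φ(0),φ(2)) = (4,7) ∈ E(G2) ✓
  (0,4) → (φ(0),φ(4)) = (0,7) ∈ E(G2) ✓
  (0,5) → (φ(0),φ(5)) = (2,7) ∈ E(G2) ✓
  (0,7) → (φ(0),φ(7)) = (3,7) ∈ E(G2) ✓
  (0,8) → (φ(0),φ(8)) = (1,7) ∈ E(G2) ✓
  (1,2) → (φ(1),φ(2)) = (4,6) ∈ E(G2) ✓
  (1,3) → (φ(1),φ(3)) = (5,6) ∈ E(G2) ✓
  (1,7) → (φ(1),φ(7)) = (3,6) ∈ E(G2) ✓
  (1,8) → (φ(1),φ(8)) = (1,6) ∈ E(G2) ✓
  (2,4) → (φ(2),φ(4)) = (0,4) ∈ E(G2) ✓
  (2,6) → (φ(2),φ(6)) = (4,8) ∈ E(G2) ✓
  (2,7) → (φ(2),φ(7)) = (3,4) ∈ E(G2) ✓
  (2,8) → (φ(2),φ(8)) = (1,4) ∈ E(G2) ✓
  (3,5) → (φ(3),φ(5)) = (2,5) ∈ E(G2) ✓
  (3,6) → (φ(3),φ(6)) = (5,8) ∈ E(G2) ✓
  (3,8) → (φ(3),φ(8)) = (1,5) ∈ E(G2) ✓
  (4,8) → (φ(4),φ(8)) = (0,1) ∈ E(G2) ✓
  (5,7) → (φ(5),φ(7)) = (2,3) ∈ E(G2) ✓
  (5,8) → (φ(5),φ(8)) = (1,2) ∈ E(G2) ✓
All 19 edges of G1 map to edges of G2, and |E(G1)| = |E(G2)| = 19, so φ is a bijection on edges as well as vertices. Hence G1 ≅ G2.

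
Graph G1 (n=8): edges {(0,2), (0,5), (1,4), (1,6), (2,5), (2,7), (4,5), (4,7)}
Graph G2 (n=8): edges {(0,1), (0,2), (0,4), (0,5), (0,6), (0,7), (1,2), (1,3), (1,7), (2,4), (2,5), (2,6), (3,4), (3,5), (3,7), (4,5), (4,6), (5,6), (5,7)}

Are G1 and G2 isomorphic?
No, not isomorphic

The graphs are NOT isomorphic.

Counting triangles (3-cliques): G1 has 1, G2 has 16.
Triangle count is an isomorphism invariant, so differing triangle counts rule out isomorphism.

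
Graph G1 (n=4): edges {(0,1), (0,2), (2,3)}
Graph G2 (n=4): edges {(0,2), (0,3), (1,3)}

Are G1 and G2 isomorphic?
Yes, isomorphic

The graphs are isomorphic.
One valid mapping φ: V(G1) → V(G2): 0→0, 1→2, 2→3, 3→1

Verify φ preserves adjacency — for each edge of G1, its image is an edge of G2:
  (0,1) → (φ(0),φ(1)) = (0,2) ∈ E(G2) ✓
  (0,2) → (φ(0),φ(2)) = (0,3) ∈ E(G2) ✓
  (2,3) → (φ(2),φ(3)) = (1,3) ∈ E(G2) ✓
All 3 edges of G1 map to edges of G2, and |E(G1)| = |E(G2)| = 3, so φ is a bijection on edges as well as vertices. Hence G1 ≅ G2.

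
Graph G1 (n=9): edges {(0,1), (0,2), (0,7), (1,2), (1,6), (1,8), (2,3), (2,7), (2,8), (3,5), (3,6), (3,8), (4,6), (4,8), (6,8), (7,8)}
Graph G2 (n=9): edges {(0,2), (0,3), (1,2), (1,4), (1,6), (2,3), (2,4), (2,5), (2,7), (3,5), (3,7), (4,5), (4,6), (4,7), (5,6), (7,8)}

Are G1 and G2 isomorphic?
Yes, isomorphic

The graphs are isomorphic.
One valid mapping φ: V(G1) → V(G2): 0→6, 1→5, 2→4, 3→7, 4→0, 5→8, 6→3, 7→1, 8→2

Verify φ preserves adjacency — for each edge of G1, its image is an edge of G2:
  (0,1) → (φ(0),φ(1)) = (5,6) ∈ E(G2) ✓
  (0,2) → (φ(0),φ(2)) = (4,6) ∈ E(G2) ✓
  (0,7) → (φ(0),φ(7)) = (1,6) ∈ E(G2) ✓
  (1,2) → (φ(1),φ(2)) = (4,5) ∈ E(G2) ✓
  (1,6) → (φ(1),φ(6)) = (3,5) ∈ E(G2) ✓
  (1,8) → (φ(1),φ(8)) = (2,5) ∈ E(G2) ✓
  (2,3) → (φ(2),φ(3)) = (4,7) ∈ E(G2) ✓
  (2,7) → (φ(2),φ(7)) = (1,4) ∈ E(G2) ✓
  (2,8) → (φ(2),φ(8)) = (2,4) ∈ E(G2) ✓
  (3,5) → (φ(3),φ(5)) = (7,8) ∈ E(G2) ✓
  (3,6) → (φ(3),φ(6)) = (3,7) ∈ E(G2) ✓
  (3,8) → (φ(3),φ(8)) = (2,7) ∈ E(G2) ✓
  (4,6) → (φ(4),φ(6)) = (0,3) ∈ E(G2) ✓
  (4,8) → (φ(4),φ(8)) = (0,2) ∈ E(G2) ✓
  (6,8) → (φ(6),φ(8)) = (2,3) ∈ E(G2) ✓
  (7,8) → (φ(7),φ(8)) = (1,2) ∈ E(G2) ✓
All 16 edges of G1 map to edges of G2, and |E(G1)| = |E(G2)| = 16, so φ is a bijection on edges as well as vertices. Hence G1 ≅ G2.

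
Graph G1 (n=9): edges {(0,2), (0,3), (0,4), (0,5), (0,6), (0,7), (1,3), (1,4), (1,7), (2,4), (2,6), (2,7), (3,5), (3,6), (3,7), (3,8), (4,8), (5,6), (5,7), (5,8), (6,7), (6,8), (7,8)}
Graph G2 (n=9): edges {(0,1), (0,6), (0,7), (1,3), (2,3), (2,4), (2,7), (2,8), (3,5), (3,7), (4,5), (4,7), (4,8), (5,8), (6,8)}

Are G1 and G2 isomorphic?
No, not isomorphic

The graphs are NOT isomorphic.

Degrees in G1: deg(0)=6, deg(1)=3, deg(2)=4, deg(3)=6, deg(4)=4, deg(5)=5, deg(6)=6, deg(7)=7, deg(8)=5.
Sorted degree sequence of G1: [7, 6, 6, 6, 5, 5, 4, 4, 3].
Degrees in G2: deg(0)=3, deg(1)=2, deg(2)=4, deg(3)=4, deg(4)=4, deg(5)=3, deg(6)=2, deg(7)=4, deg(8)=4.
Sorted degree sequence of G2: [4, 4, 4, 4, 4, 3, 3, 2, 2].
The (sorted) degree sequence is an isomorphism invariant, so since G1 and G2 have different degree sequences they cannot be isomorphic.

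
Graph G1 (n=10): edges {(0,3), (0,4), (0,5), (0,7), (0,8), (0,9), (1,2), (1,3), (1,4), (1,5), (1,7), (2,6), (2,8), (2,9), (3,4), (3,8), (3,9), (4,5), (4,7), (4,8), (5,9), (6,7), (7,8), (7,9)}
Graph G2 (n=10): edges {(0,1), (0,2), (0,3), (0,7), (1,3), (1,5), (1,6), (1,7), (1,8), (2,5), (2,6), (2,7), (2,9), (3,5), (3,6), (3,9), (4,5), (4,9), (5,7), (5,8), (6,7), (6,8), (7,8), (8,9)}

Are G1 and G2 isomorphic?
Yes, isomorphic

The graphs are isomorphic.
One valid mapping φ: V(G1) → V(G2): 0→1, 1→2, 2→9, 3→6, 4→7, 5→0, 6→4, 7→5, 8→8, 9→3

Verify φ preserves adjacency — for each edge of G1, its image is an edge of G2:
  (0,3) → (φ(0),φ(3)) = (1,6) ∈ E(G2) ✓
  (0,4) → (φ(0),φ(4)) = (1,7) ∈ E(G2) ✓
  (0,5) → (φ(0),φ(5)) = (0,1) ∈ E(G2) ✓
  (0,7) → (φ(0),φ(7)) = (1,5) ∈ E(G2) ✓
  (0,8) → (φ(0),φ(8)) = (1,8) ∈ E(G2) ✓
  (0,9) → (φ(0),φ(9)) = (1,3) ∈ E(G2) ✓
  (1,2) → (φ(1),φ(2)) = (2,9) ∈ E(G2) ✓
  (1,3) → (φ(1),φ(3)) = (2,6) ∈ E(G2) ✓
  (1,4) → (φ(1),φ(4)) = (2,7) ∈ E(G2) ✓
  (1,5) → (φ(1),φ(5)) = (0,2) ∈ E(G2) ✓
  (1,7) → (φ(1),φ(7)) = (2,5) ∈ E(G2) ✓
  (2,6) → (φ(2),φ(6)) = (4,9) ∈ E(G2) ✓
  (2,8) → (φ(2),φ(8)) = (8,9) ∈ E(G2) ✓
  (2,9) → (φ(2),φ(9)) = (3,9) ∈ E(G2) ✓
  (3,4) → (φ(3),φ(4)) = (6,7) ∈ E(G2) ✓
  (3,8) → (φ(3),φ(8)) = (6,8) ∈ E(G2) ✓
  (3,9) → (φ(3),φ(9)) = (3,6) ∈ E(G2) ✓
  (4,5) → (φ(4),φ(5)) = (0,7) ∈ E(G2) ✓
  (4,7) → (φ(4),φ(7)) = (5,7) ∈ E(G2) ✓
  (4,8) → (φ(4),φ(8)) = (7,8) ∈ E(G2) ✓
  (5,9) → (φ(5),φ(9)) = (0,3) ∈ E(G2) ✓
  (6,7) → (φ(6),φ(7)) = (4,5) ∈ E(G2) ✓
  (7,8) → (φ(7),φ(8)) = (5,8) ∈ E(G2) ✓
  (7,9) → (φ(7),φ(9)) = (3,5) ∈ E(G2) ✓
All 24 edges of G1 map to edges of G2, and |E(G1)| = |E(G2)| = 24, so φ is a bijection on edges as well as vertices. Hence G1 ≅ G2.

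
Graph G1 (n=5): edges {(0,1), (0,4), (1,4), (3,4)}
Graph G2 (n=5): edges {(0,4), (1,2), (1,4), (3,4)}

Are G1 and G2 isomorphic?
No, not isomorphic

The graphs are NOT isomorphic.

Counting triangles (3-cliques): G1 has 1, G2 has 0.
Triangle count is an isomorphism invariant, so differing triangle counts rule out isomorphism.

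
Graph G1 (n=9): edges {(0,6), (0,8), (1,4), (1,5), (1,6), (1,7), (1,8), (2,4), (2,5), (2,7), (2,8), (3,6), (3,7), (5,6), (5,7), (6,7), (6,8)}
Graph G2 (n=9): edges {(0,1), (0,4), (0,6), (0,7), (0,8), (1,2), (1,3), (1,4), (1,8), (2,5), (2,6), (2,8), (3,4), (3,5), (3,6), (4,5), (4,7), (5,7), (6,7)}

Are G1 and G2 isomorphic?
No, not isomorphic

The graphs are NOT isomorphic.

Degrees in G1: deg(0)=2, deg(1)=5, deg(2)=4, deg(3)=2, deg(4)=2, deg(5)=4, deg(6)=6, deg(7)=5, deg(8)=4.
Sorted degree sequence of G1: [6, 5, 5, 4, 4, 4, 2, 2, 2].
Degrees in G2: deg(0)=5, deg(1)=5, deg(2)=4, deg(3)=4, deg(4)=5, deg(5)=4, deg(6)=4, deg(7)=4, deg(8)=3.
Sorted degree sequence of G2: [5, 5, 5, 4, 4, 4, 4, 4, 3].
The (sorted) degree sequence is an isomorphism invariant, so since G1 and G2 have different degree sequences they cannot be isomorphic.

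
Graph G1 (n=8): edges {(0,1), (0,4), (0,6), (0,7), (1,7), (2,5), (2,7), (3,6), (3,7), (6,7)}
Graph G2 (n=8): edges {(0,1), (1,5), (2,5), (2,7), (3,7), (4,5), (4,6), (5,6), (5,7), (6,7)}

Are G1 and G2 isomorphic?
Yes, isomorphic

The graphs are isomorphic.
One valid mapping φ: V(G1) → V(G2): 0→7, 1→2, 2→1, 3→4, 4→3, 5→0, 6→6, 7→5

Verify φ preserves adjacency — for each edge of G1, its image is an edge of G2:
  (0,1) → (φ(0),φ(1)) = (2,7) ∈ E(G2) ✓
  (0,4) → (φ(0),φ(4)) = (3,7) ∈ E(G2) ✓
  (0,6) → (φ(0),φ(6)) = (6,7) ∈ E(G2) ✓
  (0,7) → (φ(0),φ(7)) = (5,7) ∈ E(G2) ✓
  (1,7) → (φ(1),φ(7)) = (2,5) ∈ E(G2) ✓
  (2,5) → (φ(2),φ(5)) = (0,1) ∈ E(G2) ✓
  (2,7) → (φ(2),φ(7)) = (1,5) ∈ E(G2) ✓
  (3,6) → (φ(3),φ(6)) = (4,6) ∈ E(G2) ✓
  (3,7) → (φ(3),φ(7)) = (4,5) ∈ E(G2) ✓
  (6,7) → (φ(6),φ(7)) = (5,6) ∈ E(G2) ✓
All 10 edges of G1 map to edges of G2, and |E(G1)| = |E(G2)| = 10, so φ is a bijection on edges as well as vertices. Hence G1 ≅ G2.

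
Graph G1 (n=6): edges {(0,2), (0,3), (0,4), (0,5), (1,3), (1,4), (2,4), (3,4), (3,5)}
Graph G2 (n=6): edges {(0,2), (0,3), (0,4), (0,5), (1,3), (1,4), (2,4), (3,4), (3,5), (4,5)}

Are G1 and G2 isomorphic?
No, not isomorphic

The graphs are NOT isomorphic.

Counting edges: G1 has 9 edge(s); G2 has 10 edge(s).
Edge count is an isomorphism invariant (a bijection on vertices induces a bijection on edges), so differing edge counts rule out isomorphism.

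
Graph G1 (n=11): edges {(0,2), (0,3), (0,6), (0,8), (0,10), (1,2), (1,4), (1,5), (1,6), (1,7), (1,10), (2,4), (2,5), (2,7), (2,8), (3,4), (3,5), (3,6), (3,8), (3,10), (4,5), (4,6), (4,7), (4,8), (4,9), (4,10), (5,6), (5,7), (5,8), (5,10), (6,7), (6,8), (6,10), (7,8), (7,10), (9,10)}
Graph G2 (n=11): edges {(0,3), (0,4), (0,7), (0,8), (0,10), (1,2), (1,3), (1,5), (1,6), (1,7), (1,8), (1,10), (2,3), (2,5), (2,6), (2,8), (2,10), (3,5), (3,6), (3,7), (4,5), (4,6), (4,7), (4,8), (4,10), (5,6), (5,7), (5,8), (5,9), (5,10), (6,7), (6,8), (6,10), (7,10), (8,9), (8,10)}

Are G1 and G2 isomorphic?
Yes, isomorphic

The graphs are isomorphic.
One valid mapping φ: V(G1) → V(G2): 0→0, 1→2, 2→3, 3→4, 4→5, 5→6, 6→10, 7→1, 8→7, 9→9, 10→8

Verify φ preserves adjacency — for each edge of G1, its image is an edge of G2:
  (0,2) → (φ(0),φ(2)) = (0,3) ∈ E(G2) ✓
  (0,3) → (φ(0),φ(3)) = (0,4) ∈ E(G2) ✓
  (0,6) → (φ(0),φ(6)) = (0,10) ∈ E(G2) ✓
  (0,8) → (φ(0),φ(8)) = (0,7) ∈ E(G2) ✓
  (0,10) → (φ(0),φ(10)) = (0,8) ∈ E(G2) ✓
  (1,2) → (φ(1),φ(2)) = (2,3) ∈ E(G2) ✓
  (1,4) → (φ(1),φ(4)) = (2,5) ∈ E(G2) ✓
  (1,5) → (φ(1),φ(5)) = (2,6) ∈ E(G2) ✓
  (1,6) → (φ(1),φ(6)) = (2,10) ∈ E(G2) ✓
  (1,7) → (φ(1),φ(7)) = (1,2) ∈ E(G2) ✓
  (1,10) → (φ(1),φ(10)) = (2,8) ∈ E(G2) ✓
  (2,4) → (φ(2),φ(4)) = (3,5) ∈ E(G2) ✓
  (2,5) → (φ(2),φ(5)) = (3,6) ∈ E(G2) ✓
  (2,7) → (φ(2),φ(7)) = (1,3) ∈ E(G2) ✓
  (2,8) → (φ(2),φ(8)) = (3,7) ∈ E(G2) ✓
  (3,4) → (φ(3),φ(4)) = (4,5) ∈ E(G2) ✓
  (3,5) → (φ(3),φ(5)) = (4,6) ∈ E(G2) ✓
  (3,6) → (φ(3),φ(6)) = (4,10) ∈ E(G2) ✓
  (3,8) → (φ(3),φ(8)) = (4,7) ∈ E(G2) ✓
  (3,10) → (φ(3),φ(10)) = (4,8) ∈ E(G2) ✓
  (4,5) → (φ(4),φ(5)) = (5,6) ∈ E(G2) ✓
  (4,6) → (φ(4),φ(6)) = (5,10) ∈ E(G2) ✓
  (4,7) → (φ(4),φ(7)) = (1,5) ∈ E(G2) ✓
  (4,8) → (φ(4),φ(8)) = (5,7) ∈ E(G2) ✓
  (4,9) → (φ(4),φ(9)) = (5,9) ∈ E(G2) ✓
  (4,10) → (φ(4),φ(10)) = (5,8) ∈ E(G2) ✓
  (5,6) → (φ(5),φ(6)) = (6,10) ∈ E(G2) ✓
  (5,7) → (φ(5),φ(7)) = (1,6) ∈ E(G2) ✓
  (5,8) → (φ(5),φ(8)) = (6,7) ∈ E(G2) ✓
  (5,10) → (φ(5),φ(10)) = (6,8) ∈ E(G2) ✓
  (6,7) → (φ(6),φ(7)) = (1,10) ∈ E(G2) ✓
  (6,8) → (φ(6),φ(8)) = (7,10) ∈ E(G2) ✓
  (6,10) → (φ(6),φ(10)) = (8,10) ∈ E(G2) ✓
  (7,8) → (φ(7),φ(8)) = (1,7) ∈ E(G2) ✓
  (7,10) → (φ(7),φ(10)) = (1,8) ∈ E(G2) ✓
  (9,10) → (φ(9),φ(10)) = (8,9) ∈ E(G2) ✓
All 36 edges of G1 map to edges of G2, and |E(G1)| = |E(G2)| = 36, so φ is a bijection on edges as well as vertices. Hence G1 ≅ G2.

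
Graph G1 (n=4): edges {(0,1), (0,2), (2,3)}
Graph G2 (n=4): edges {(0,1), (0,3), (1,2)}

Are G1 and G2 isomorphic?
Yes, isomorphic

The graphs are isomorphic.
One valid mapping φ: V(G1) → V(G2): 0→1, 1→2, 2→0, 3→3

Verify φ preserves adjacency — for each edge of G1, its image is an edge of G2:
  (0,1) → (φ(0),φ(1)) = (1,2) ∈ E(G2) ✓
  (0,2) → (φ(0),φ(2)) = (0,1) ∈ E(G2) ✓
  (2,3) → (φ(2),φ(3)) = (0,3) ∈ E(G2) ✓
All 3 edges of G1 map to edges of G2, and |E(G1)| = |E(G2)| = 3, so φ is a bijection on edges as well as vertices. Hence G1 ≅ G2.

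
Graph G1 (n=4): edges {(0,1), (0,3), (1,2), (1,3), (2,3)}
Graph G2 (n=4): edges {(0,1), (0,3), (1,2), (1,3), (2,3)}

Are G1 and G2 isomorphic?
Yes, isomorphic

The graphs are isomorphic.
One valid mapping φ: V(G1) → V(G2): 0→2, 1→3, 2→0, 3→1

Verify φ preserves adjacency — for each edge of G1, its image is an edge of G2:
  (0,1) → (φ(0),φ(1)) = (2,3) ∈ E(G2) ✓
  (0,3) → (φ(0),φ(3)) = (1,2) ∈ E(G2) ✓
  (1,2) → (φ(1),φ(2)) = (0,3) ∈ E(G2) ✓
  (1,3) → (φ(1),φ(3)) = (1,3) ∈ E(G2) ✓
  (2,3) → (φ(2),φ(3)) = (0,1) ∈ E(G2) ✓
All 5 edges of G1 map to edges of G2, and |E(G1)| = |E(G2)| = 5, so φ is a bijection on edges as well as vertices. Hence G1 ≅ G2.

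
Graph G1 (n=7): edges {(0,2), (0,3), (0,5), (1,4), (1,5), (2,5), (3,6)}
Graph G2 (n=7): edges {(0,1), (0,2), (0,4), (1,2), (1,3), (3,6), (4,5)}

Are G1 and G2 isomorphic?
Yes, isomorphic

The graphs are isomorphic.
One valid mapping φ: V(G1) → V(G2): 0→0, 1→3, 2→2, 3→4, 4→6, 5→1, 6→5

Verify φ preserves adjacency — for each edge of G1, its image is an edge of G2:
  (0,2) → (φ(0),φ(2)) = (0,2) ∈ E(G2) ✓
  (0,3) → (φ(0),φ(3)) = (0,4) ∈ E(G2) ✓
  (0,5) → (φ(0),φ(5)) = (0,1) ∈ E(G2) ✓
  (1,4) → (φ(1),φ(4)) = (3,6) ∈ E(G2) ✓
  (1,5) → (φ(1),φ(5)) = (1,3) ∈ E(G2) ✓
  (2,5) → (φ(2),φ(5)) = (1,2) ∈ E(G2) ✓
  (3,6) → (φ(3),φ(6)) = (4,5) ∈ E(G2) ✓
All 7 edges of G1 map to edges of G2, and |E(G1)| = |E(G2)| = 7, so φ is a bijection on edges as well as vertices. Hence G1 ≅ G2.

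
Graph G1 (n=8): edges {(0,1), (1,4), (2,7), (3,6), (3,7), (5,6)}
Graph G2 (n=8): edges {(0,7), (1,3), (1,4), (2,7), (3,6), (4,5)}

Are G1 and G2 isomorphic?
Yes, isomorphic

The graphs are isomorphic.
One valid mapping φ: V(G1) → V(G2): 0→2, 1→7, 2→5, 3→1, 4→0, 5→6, 6→3, 7→4

Verify φ preserves adjacency — for each edge of G1, its image is an edge of G2:
  (0,1) → (φ(0),φ(1)) = (2,7) ∈ E(G2) ✓
  (1,4) → (φ(1),φ(4)) = (0,7) ∈ E(G2) ✓
  (2,7) → (φ(2),φ(7)) = (4,5) ∈ E(G2) ✓
  (3,6) → (φ(3),φ(6)) = (1,3) ∈ E(G2) ✓
  (3,7) → (φ(3),φ(7)) = (1,4) ∈ E(G2) ✓
  (5,6) → (φ(5),φ(6)) = (3,6) ∈ E(G2) ✓
All 6 edges of G1 map to edges of G2, and |E(G1)| = |E(G2)| = 6, so φ is a bijection on edges as well as vertices. Hence G1 ≅ G2.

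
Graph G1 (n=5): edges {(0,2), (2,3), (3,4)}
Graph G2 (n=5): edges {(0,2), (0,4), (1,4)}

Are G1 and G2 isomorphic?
Yes, isomorphic

The graphs are isomorphic.
One valid mapping φ: V(G1) → V(G2): 0→2, 1→3, 2→0, 3→4, 4→1

Verify φ preserves adjacency — for each edge of G1, its image is an edge of G2:
  (0,2) → (φ(0),φ(2)) = (0,2) ∈ E(G2) ✓
  (2,3) → (φ(2),φ(3)) = (0,4) ∈ E(G2) ✓
  (3,4) → (φ(3),φ(4)) = (1,4) ∈ E(G2) ✓
All 3 edges of G1 map to edges of G2, and |E(G1)| = |E(G2)| = 3, so φ is a bijection on edges as well as vertices. Hence G1 ≅ G2.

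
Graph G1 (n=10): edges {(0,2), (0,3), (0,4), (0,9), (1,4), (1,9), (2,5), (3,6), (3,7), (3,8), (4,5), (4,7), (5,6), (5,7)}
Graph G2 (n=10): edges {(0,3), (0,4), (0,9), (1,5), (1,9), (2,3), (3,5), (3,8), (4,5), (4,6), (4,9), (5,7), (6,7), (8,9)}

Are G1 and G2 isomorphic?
Yes, isomorphic

The graphs are isomorphic.
One valid mapping φ: V(G1) → V(G2): 0→5, 1→6, 2→1, 3→3, 4→4, 5→9, 6→8, 7→0, 8→2, 9→7

Verify φ preserves adjacency — for each edge of G1, its image is an edge of G2:
  (0,2) → (φ(0),φ(2)) = (1,5) ∈ E(G2) ✓
  (0,3) → (φ(0),φ(3)) = (3,5) ∈ E(G2) ✓
  (0,4) → (φ(0),φ(4)) = (4,5) ∈ E(G2) ✓
  (0,9) → (φ(0),φ(9)) = (5,7) ∈ E(G2) ✓
  (1,4) → (φ(1),φ(4)) = (4,6) ∈ E(G2) ✓
  (1,9) → (φ(1),φ(9)) = (6,7) ∈ E(G2) ✓
  (2,5) → (φ(2),φ(5)) = (1,9) ∈ E(G2) ✓
  (3,6) → (φ(3),φ(6)) = (3,8) ∈ E(G2) ✓
  (3,7) → (φ(3),φ(7)) = (0,3) ∈ E(G2) ✓
  (3,8) → (φ(3),φ(8)) = (2,3) ∈ E(G2) ✓
  (4,5) → (φ(4),φ(5)) = (4,9) ∈ E(G2) ✓
  (4,7) → (φ(4),φ(7)) = (0,4) ∈ E(G2) ✓
  (5,6) → (φ(5),φ(6)) = (8,9) ∈ E(G2) ✓
  (5,7) → (φ(5),φ(7)) = (0,9) ∈ E(G2) ✓
All 14 edges of G1 map to edges of G2, and |E(G1)| = |E(G2)| = 14, so φ is a bijection on edges as well as vertices. Hence G1 ≅ G2.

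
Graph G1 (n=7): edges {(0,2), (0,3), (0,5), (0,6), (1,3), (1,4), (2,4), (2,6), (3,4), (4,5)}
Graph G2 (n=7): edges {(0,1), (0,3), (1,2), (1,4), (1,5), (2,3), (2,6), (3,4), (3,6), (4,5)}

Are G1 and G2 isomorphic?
Yes, isomorphic

The graphs are isomorphic.
One valid mapping φ: V(G1) → V(G2): 0→1, 1→6, 2→4, 3→2, 4→3, 5→0, 6→5

Verify φ preserves adjacency — for each edge of G1, its image is an edge of G2:
  (0,2) → (φ(0),φ(2)) = (1,4) ∈ E(G2) ✓
  (0,3) → (φ(0),φ(3)) = (1,2) ∈ E(G2) ✓
  (0,5) → (φ(0),φ(5)) = (0,1) ∈ E(G2) ✓
  (0,6) → (φ(0),φ(6)) = (1,5) ∈ E(G2) ✓
  (1,3) → (φ(1),φ(3)) = (2,6) ∈ E(G2) ✓
  (1,4) → (φ(1),φ(4)) = (3,6) ∈ E(G2) ✓
  (2,4) → (φ(2),φ(4)) = (3,4) ∈ E(G2) ✓
  (2,6) → (φ(2),φ(6)) = (4,5) ∈ E(G2) ✓
  (3,4) → (φ(3),φ(4)) = (2,3) ∈ E(G2) ✓
  (4,5) → (φ(4),φ(5)) = (0,3) ∈ E(G2) ✓
All 10 edges of G1 map to edges of G2, and |E(G1)| = |E(G2)| = 10, so φ is a bijection on edges as well as vertices. Hence G1 ≅ G2.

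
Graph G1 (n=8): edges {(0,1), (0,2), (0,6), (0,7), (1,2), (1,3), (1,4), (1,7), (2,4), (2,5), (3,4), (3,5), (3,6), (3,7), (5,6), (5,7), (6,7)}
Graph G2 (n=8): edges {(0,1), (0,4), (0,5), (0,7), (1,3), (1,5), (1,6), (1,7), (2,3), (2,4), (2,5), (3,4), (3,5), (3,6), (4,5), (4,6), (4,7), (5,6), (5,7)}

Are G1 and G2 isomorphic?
No, not isomorphic

The graphs are NOT isomorphic.

Degrees in G1: deg(0)=4, deg(1)=5, deg(2)=4, deg(3)=5, deg(4)=3, deg(5)=4, deg(6)=4, deg(7)=5.
Sorted degree sequence of G1: [5, 5, 5, 4, 4, 4, 4, 3].
Degrees in G2: deg(0)=4, deg(1)=5, deg(2)=3, deg(3)=5, deg(4)=6, deg(5)=7, deg(6)=4, deg(7)=4.
Sorted degree sequence of G2: [7, 6, 5, 5, 4, 4, 4, 3].
The (sorted) degree sequence is an isomorphism invariant, so since G1 and G2 have different degree sequences they cannot be isomorphic.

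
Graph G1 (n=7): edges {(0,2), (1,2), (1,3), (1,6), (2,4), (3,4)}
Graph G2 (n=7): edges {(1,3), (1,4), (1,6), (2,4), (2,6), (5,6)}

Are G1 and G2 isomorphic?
Yes, isomorphic

The graphs are isomorphic.
One valid mapping φ: V(G1) → V(G2): 0→5, 1→1, 2→6, 3→4, 4→2, 5→0, 6→3

Verify φ preserves adjacency — for each edge of G1, its image is an edge of G2:
  (0,2) → (φ(0),φ(2)) = (5,6) ∈ E(G2) ✓
  (1,2) → (φ(1),φ(2)) = (1,6) ∈ E(G2) ✓
  (1,3) → (φ(1),φ(3)) = (1,4) ∈ E(G2) ✓
  (1,6) → (φ(1),φ(6)) = (1,3) ∈ E(G2) ✓
  (2,4) → (φ(2),φ(4)) = (2,6) ∈ E(G2) ✓
  (3,4) → (φ(3),φ(4)) = (2,4) ∈ E(G2) ✓
All 6 edges of G1 map to edges of G2, and |E(G1)| = |E(G2)| = 6, so φ is a bijection on edges as well as vertices. Hence G1 ≅ G2.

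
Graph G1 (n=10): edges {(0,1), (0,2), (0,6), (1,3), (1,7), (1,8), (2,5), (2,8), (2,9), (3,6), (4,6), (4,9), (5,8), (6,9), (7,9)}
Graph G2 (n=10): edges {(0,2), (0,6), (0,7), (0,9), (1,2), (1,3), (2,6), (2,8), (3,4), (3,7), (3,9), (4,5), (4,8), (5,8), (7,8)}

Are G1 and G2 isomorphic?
Yes, isomorphic

The graphs are isomorphic.
One valid mapping φ: V(G1) → V(G2): 0→7, 1→3, 2→8, 3→9, 4→6, 5→5, 6→0, 7→1, 8→4, 9→2

Verify φ preserves adjacency — for each edge of G1, its image is an edge of G2:
  (0,1) → (φ(0),φ(1)) = (3,7) ∈ E(G2) ✓
  (0,2) → (φ(0),φ(2)) = (7,8) ∈ E(G2) ✓
  (0,6) → (φ(0),φ(6)) = (0,7) ∈ E(G2) ✓
  (1,3) → (φ(1),φ(3)) = (3,9) ∈ E(G2) ✓
  (1,7) → (φ(1),φ(7)) = (1,3) ∈ E(G2) ✓
  (1,8) → (φ(1),φ(8)) = (3,4) ∈ E(G2) ✓
  (2,5) → (φ(2),φ(5)) = (5,8) ∈ E(G2) ✓
  (2,8) → (φ(2),φ(8)) = (4,8) ∈ E(G2) ✓
  (2,9) → (φ(2),φ(9)) = (2,8) ∈ E(G2) ✓
  (3,6) → (φ(3),φ(6)) = (0,9) ∈ E(G2) ✓
  (4,6) → (φ(4),φ(6)) = (0,6) ∈ E(G2) ✓
  (4,9) → (φ(4),φ(9)) = (2,6) ∈ E(G2) ✓
  (5,8) → (φ(5),φ(8)) = (4,5) ∈ E(G2) ✓
  (6,9) → (φ(6),φ(9)) = (0,2) ∈ E(G2) ✓
  (7,9) → (φ(7),φ(9)) = (1,2) ∈ E(G2) ✓
All 15 edges of G1 map to edges of G2, and |E(G1)| = |E(G2)| = 15, so φ is a bijection on edges as well as vertices. Hence G1 ≅ G2.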